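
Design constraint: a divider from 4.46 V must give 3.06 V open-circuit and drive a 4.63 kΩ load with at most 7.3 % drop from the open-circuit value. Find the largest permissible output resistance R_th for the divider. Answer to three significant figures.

R_th ≤ 365 Ω

Loading drop = R_th/(R_th + R_L) ≤ 0.0730, so R_th ≤ R_L · ε/(1−ε) = 4.63 kΩ × 0.0730/0.9270 = 365 Ω.
(Any R1, R2 with R2/(R1+R2) = 0.686 and R1‖R2 ≤ 365 Ω will meet the spec.)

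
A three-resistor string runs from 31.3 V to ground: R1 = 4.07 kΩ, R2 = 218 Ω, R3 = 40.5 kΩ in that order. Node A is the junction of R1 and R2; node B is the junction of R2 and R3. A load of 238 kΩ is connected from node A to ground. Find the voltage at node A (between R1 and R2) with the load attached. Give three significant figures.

V ≈ 28.0 V

Below node A the series string R2+R3 = 40720 Ω sits in parallel with the 238000 Ω load: 34770 Ω.
V_A = 31.3 × 34770/(4070 + 34770) = 28.0 V.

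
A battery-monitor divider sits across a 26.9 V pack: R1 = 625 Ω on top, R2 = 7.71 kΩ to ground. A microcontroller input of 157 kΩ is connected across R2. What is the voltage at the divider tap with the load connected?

The load sits in parallel with R2: R2‖R_L = (7710 × 157000) / (7710 + 157000) = 7349 Ω.
V_out = 26.9 × 7349 / (625 + 7349) = 26.9 × 7349/7974 = 24.8 V.

V_out ≈ 24.8 V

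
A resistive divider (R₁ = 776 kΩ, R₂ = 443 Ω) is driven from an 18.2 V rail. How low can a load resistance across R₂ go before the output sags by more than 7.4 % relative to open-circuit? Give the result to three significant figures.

R_L(min) ≈ 5.54 kΩ

Output resistance R_th = R₁‖R₂ = (776000 × 443)/776400 = 442.7 Ω.
The fractional drop is R_th/(R_th + R_L); requiring this ≤ 0.0740 gives R_L ≥ R_th(1/0.0740 − 1) = 442.7 × 12.51 = 5.54 kΩ.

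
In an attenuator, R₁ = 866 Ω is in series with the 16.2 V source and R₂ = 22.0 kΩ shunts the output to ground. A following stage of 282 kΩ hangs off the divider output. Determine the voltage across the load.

The load sits in parallel with R₂: R₂‖R_L = (22000 × 282000) / (22000 + 282000) = 20410 Ω.
V_out = 16.2 × 20410 / (866 + 20410) = 16.2 × 20410/21270 = 15.5 V.
(Unloaded it would have been 15.6 V.)

V_out ≈ 15.5 V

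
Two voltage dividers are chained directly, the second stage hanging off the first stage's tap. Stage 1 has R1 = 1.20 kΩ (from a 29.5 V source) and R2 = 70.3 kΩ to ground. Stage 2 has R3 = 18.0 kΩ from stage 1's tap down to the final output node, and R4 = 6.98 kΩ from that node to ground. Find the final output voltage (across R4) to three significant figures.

Stage 2 presents R3+R4 = 24.98 kΩ as a load on stage 1's tap.
Stage 1's lower leg becomes R2‖(R3+R4) = 18.43 kΩ, so V_mid = 29.5 × 18.43/19.63 = 27.70 V.
Stage 2 is itself unloaded: V_out = V_mid × R4/(R3+R4) = 27.70 × 6.98/24.98 = 7.74 V.

V_out ≈ 7.74 V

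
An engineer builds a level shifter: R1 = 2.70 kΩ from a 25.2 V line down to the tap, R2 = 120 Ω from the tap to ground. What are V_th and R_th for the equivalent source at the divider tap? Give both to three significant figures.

V_th is the open-circuit tap voltage: 25.2 × 120/(2700 + 120) = 1.07 V.
With the supply zeroed, R1 and R2 appear in parallel from the tap: R_th = R1‖R2 = (2700 × 120)/2820 = 115 Ω.

V_th = 1.07 V, R_th = 115 Ω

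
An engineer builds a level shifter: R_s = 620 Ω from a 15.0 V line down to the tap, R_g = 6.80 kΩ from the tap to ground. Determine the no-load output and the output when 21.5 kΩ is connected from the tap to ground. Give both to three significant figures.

Unloaded: 13.7 V; loaded: 13.4 V

Open-circuit: V = 15.0 × 6800/(620 + 6800) = 13.7 V.
With the load, R_g becomes R_g‖R_L = 5166 Ω, so V = 15.0 × 5166/5786 = 13.4 V.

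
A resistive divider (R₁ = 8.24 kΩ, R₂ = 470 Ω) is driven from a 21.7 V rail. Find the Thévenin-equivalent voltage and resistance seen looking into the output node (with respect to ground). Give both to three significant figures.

V_th = 1.17 V, R_th = 445 Ω

V_th is the open-circuit tap voltage: 21.7 × 470/(8240 + 470) = 1.17 V.
With the supply zeroed, R₁ and R₂ appear in parallel from the tap: R_th = R₁‖R₂ = (8240 × 470)/8710 = 445 Ω.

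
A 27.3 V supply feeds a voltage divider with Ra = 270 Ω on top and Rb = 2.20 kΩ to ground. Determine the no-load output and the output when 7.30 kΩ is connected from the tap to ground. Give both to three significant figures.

Open-circuit: V = 27.3 × 2200/(270 + 2200) = 24.3 V.
With the load, Rb becomes Rb‖R_L = 1691 Ω, so V = 27.3 × 1691/1961 = 23.5 V.

Unloaded: 24.3 V; loaded: 23.5 V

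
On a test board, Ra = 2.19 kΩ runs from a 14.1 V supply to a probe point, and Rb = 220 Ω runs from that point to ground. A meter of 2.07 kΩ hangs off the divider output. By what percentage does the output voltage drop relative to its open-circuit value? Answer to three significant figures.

8.81 %

The divider's output (Thévenin) resistance is Ra‖Rb = 199.9 Ω.
Fractional drop under load = R_th/(R_th + R_L) = 199.9 / (199.9 + 2070) = 0.08807.
So the output falls by 8.81 %.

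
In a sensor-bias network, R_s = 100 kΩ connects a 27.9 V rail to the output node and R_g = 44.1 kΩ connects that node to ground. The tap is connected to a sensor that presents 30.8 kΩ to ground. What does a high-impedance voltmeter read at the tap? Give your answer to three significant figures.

The load sits in parallel with R_g: R_g‖R_L = (44.1 × 30.8) / (44.1 + 30.8) = 18.13 kΩ.
V_out = 27.9 × 18.13 / (100 + 18.13) = 27.9 × 18.13/118.1 = 4.28 V.

V_out ≈ 4.28 V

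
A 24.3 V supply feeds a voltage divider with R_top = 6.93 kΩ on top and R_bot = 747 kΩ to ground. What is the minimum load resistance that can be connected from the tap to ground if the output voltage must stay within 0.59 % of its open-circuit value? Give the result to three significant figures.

Output resistance R_th = R_top‖R_bot = (6.93 × 747)/753.9 = 6.866 kΩ.
The fractional drop is R_th/(R_th + R_L); requiring this ≤ 0.00590 gives R_L ≥ R_th(1/0.00590 − 1) = 6.866 × 168.5 = 1.16 MΩ.

R_L(min) ≈ 1.16 MΩ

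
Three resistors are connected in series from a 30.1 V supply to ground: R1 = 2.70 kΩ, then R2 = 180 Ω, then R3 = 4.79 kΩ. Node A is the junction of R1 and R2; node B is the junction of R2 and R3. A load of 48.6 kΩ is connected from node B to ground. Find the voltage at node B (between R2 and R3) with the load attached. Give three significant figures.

V ≈ 18.1 V

At node B, R3 is in parallel with the load: R3‖R_L = 4360 Ω.
Below node A the resistance is R2 + (R3‖R_L) = 4540 Ω, so V_A = 30.1 × 4540/7240 = 18.88 V.
Then V_B = V_A × (R3‖R_L)/(R2 + R3‖R_L) = 18.88 × 4360/4540 = 18.1 V.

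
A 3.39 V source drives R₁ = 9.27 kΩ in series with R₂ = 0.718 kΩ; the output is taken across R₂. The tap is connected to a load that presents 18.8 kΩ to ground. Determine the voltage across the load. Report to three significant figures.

The load sits in parallel with R₂: R₂‖R_L = (718 × 18800) / (718 + 18800) = 691.6 Ω.
V_out = 3.39 × 691.6 / (9270 + 691.6) = 3.39 × 691.6/9962 = 0.235 V.
(Unloaded it would have been 0.244 V.)

V_out ≈ 0.235 V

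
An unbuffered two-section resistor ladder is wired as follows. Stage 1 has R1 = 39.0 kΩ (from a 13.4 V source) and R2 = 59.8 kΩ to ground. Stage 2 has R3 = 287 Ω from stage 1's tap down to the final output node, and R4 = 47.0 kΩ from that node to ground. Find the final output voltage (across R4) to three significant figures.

Stage 2 presents R3+R4 = 47290 Ω as a load on stage 1's tap.
Stage 1's lower leg becomes R2‖(R3+R4) = 26410 Ω, so V_mid = 13.4 × 26410/65410 = 5.410 V.
Stage 2 is itself unloaded: V_out = V_mid × R4/(R3+R4) = 5.410 × 47000/47290 = 5.38 V.

V_out ≈ 5.38 V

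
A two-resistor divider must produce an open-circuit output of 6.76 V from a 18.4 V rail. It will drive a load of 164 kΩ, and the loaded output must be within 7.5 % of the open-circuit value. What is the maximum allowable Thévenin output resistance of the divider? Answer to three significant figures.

Loading drop = R_th/(R_th + R_L) ≤ 0.0750, so R_th ≤ R_L · ε/(1−ε) = 164 kΩ × 0.0750/0.9250 = 13.3 kΩ.
(Any R1, R2 with R2/(R1+R2) = 0.367 and R1‖R2 ≤ 13.3 kΩ will meet the spec.)

R_th ≤ 13.3 kΩ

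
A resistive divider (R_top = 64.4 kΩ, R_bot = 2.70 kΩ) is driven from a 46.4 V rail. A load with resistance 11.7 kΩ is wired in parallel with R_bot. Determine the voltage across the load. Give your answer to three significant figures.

The load sits in parallel with R_bot: R_bot‖R_L = (2.70 × 11.7) / (2.70 + 11.7) = 2.194 kΩ.
V_out = 46.4 × 2.194 / (64.4 + 2.194) = 46.4 × 2.194/66.59 = 1.53 V.
(Unloaded it would have been 1.87 V.)

V_out ≈ 1.53 V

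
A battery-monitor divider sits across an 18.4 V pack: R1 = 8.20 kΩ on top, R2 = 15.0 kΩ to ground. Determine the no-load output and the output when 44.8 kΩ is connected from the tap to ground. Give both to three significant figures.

Open-circuit: V = 18.4 × 15.0/(8.20 + 15.0) = 11.9 V.
With the load, R2 becomes R2‖R_L = 11.24 kΩ, so V = 18.4 × 11.24/19.44 = 10.6 V.

Unloaded: 11.9 V; loaded: 10.6 V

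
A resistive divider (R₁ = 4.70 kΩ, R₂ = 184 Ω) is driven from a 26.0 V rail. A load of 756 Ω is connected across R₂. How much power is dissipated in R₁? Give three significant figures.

Total resistance from the source is R₁ + (R₂‖R_L) = 4848 Ω, so I = 26.0/4848 Ω = 5.363 mA.
P = I²·R₁ = (5.363 mA)² × 4.70 kΩ = 135 mW.

P ≈ 135 mW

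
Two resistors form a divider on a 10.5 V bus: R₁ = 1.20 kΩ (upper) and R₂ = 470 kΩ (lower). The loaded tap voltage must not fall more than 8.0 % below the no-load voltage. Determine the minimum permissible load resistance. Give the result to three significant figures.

R_L(min) ≈ 13.8 kΩ

Output resistance R_th = R₁‖R₂ = (1.20 × 470)/471.2 = 1.197 kΩ.
The fractional drop is R_th/(R_th + R_L); requiring this ≤ 0.0800 gives R_L ≥ R_th(1/0.0800 − 1) = 1.197 × 11.50 = 13.8 kΩ.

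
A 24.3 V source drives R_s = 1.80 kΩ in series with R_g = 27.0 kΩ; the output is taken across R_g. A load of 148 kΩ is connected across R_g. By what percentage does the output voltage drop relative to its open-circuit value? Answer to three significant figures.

The divider's output (Thévenin) resistance is R_s‖R_g = 1.688 kΩ.
Fractional drop under load = R_th/(R_th + R_L) = 1.688 / (1.688 + 148) = 0.01127.
So the output falls by 1.13 %.

1.13 %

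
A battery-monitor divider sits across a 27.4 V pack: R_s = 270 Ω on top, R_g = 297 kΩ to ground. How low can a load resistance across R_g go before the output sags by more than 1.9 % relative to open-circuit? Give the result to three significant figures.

Output resistance R_th = R_s‖R_g = (270 × 297000)/297300 = 269.8 Ω.
The fractional drop is R_th/(R_th + R_L); requiring this ≤ 0.0190 gives R_L ≥ R_th(1/0.0190 − 1) = 269.8 × 51.63 = 13.9 kΩ.

R_L(min) ≈ 13.9 kΩ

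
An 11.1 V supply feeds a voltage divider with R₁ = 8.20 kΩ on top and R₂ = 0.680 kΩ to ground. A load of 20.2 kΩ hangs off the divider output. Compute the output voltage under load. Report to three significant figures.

V_out ≈ 0.824 V

The load sits in parallel with R₂: R₂‖R_L = (680 × 20200) / (680 + 20200) = 657.9 Ω.
V_out = 11.1 × 657.9 / (8200 + 657.9) = 11.1 × 657.9/8858 = 0.824 V.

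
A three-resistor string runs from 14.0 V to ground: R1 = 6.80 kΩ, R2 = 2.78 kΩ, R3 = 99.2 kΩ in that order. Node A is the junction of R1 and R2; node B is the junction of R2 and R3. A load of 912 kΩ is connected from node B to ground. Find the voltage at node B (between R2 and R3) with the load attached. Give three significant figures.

At node B, R3 is in parallel with the load: R3‖R_L = 89.47 kΩ.
Below node A the resistance is R2 + (R3‖R_L) = 92.25 kΩ, so V_A = 14.0 × 92.25/99.05 = 13.04 V.
Then V_B = V_A × (R3‖R_L)/(R2 + R3‖R_L) = 13.04 × 89.47/92.25 = 12.6 V.

V ≈ 12.6 V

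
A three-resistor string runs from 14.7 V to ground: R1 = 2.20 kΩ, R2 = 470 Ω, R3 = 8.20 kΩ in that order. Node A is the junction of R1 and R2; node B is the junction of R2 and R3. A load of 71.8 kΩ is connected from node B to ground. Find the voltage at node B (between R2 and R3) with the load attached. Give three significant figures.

V ≈ 10.8 V

At node B, R3 is in parallel with the load: R3‖R_L = 7360 Ω.
Below node A the resistance is R2 + (R3‖R_L) = 7830 Ω, so V_A = 14.7 × 7830/10030 = 11.48 V.
Then V_B = V_A × (R3‖R_L)/(R2 + R3‖R_L) = 11.48 × 7360/7830 = 10.8 V.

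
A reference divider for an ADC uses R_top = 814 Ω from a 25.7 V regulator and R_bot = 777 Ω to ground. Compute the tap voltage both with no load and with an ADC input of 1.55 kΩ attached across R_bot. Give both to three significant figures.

Open-circuit: V = 25.7 × 777/(814 + 777) = 12.6 V.
With the load, R_bot becomes R_bot‖R_L = 517.6 Ω, so V = 25.7 × 517.6/1332 = 9.99 V.

Unloaded: 12.6 V; loaded: 9.99 V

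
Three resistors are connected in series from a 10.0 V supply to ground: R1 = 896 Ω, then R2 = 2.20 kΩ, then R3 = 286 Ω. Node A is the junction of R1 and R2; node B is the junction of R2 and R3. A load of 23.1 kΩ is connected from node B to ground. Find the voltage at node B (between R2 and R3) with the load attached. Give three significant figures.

At node B, R3 is in parallel with the load: R3‖R_L = 282.5 Ω.
Below node A the resistance is R2 + (R3‖R_L) = 2483 Ω, so V_A = 10.0 × 2483/3379 = 7.348 V.
Then V_B = V_A × (R3‖R_L)/(R2 + R3‖R_L) = 7.348 × 282.5/2483 = 0.836 V.

V ≈ 0.836 V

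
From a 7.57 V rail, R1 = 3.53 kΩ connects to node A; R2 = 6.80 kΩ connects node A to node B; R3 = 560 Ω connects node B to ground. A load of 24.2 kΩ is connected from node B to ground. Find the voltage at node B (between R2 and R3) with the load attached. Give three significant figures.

At node B, R3 is in parallel with the load: R3‖R_L = 547.3 Ω.
Below node A the resistance is R2 + (R3‖R_L) = 7347 Ω, so V_A = 7.57 × 7347/10880 = 5.113 V.
Then V_B = V_A × (R3‖R_L)/(R2 + R3‖R_L) = 5.113 × 547.3/7347 = 0.381 V.

V ≈ 0.381 V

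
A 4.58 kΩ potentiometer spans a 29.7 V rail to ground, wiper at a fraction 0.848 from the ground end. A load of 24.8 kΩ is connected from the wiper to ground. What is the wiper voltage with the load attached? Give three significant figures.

The wiper splits the pot into (1−α)R = 696.2 Ω above and αR = 3884 Ω below.
Lower section ‖ load = 3358 Ω.
V_wiper = 29.7 × 3358/(696.2 + 3358) = 24.6 V.

V ≈ 24.6 V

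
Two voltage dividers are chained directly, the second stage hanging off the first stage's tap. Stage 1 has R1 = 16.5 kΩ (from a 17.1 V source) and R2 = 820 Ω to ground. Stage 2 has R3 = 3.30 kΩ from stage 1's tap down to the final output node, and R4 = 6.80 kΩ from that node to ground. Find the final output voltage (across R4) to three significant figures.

Stage 2 presents R3+R4 = 10100 Ω as a load on stage 1's tap.
Stage 1's lower leg becomes R2‖(R3+R4) = 758.4 Ω, so V_mid = 17.1 × 758.4/17260 = 0.7515 V.
Stage 2 is itself unloaded: V_out = V_mid × R4/(R3+R4) = 0.7515 × 6800/10100 = 0.506 V.

V_out ≈ 0.506 V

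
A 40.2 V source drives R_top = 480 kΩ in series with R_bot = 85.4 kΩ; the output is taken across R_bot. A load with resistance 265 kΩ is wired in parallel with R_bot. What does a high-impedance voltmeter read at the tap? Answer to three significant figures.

V_out ≈ 4.77 V

The load sits in parallel with R_bot: R_bot‖R_L = (85.4 × 265) / (85.4 + 265) = 64.59 kΩ.
V_out = 40.2 × 64.59 / (480 + 64.59) = 40.2 × 64.59/544.6 = 4.77 V.
(Unloaded it would have been 6.07 V.)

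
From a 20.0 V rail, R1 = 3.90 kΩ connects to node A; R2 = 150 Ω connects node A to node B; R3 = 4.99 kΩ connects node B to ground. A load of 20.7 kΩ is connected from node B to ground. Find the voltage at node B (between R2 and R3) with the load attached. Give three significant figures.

V ≈ 9.96 V

At node B, R3 is in parallel with the load: R3‖R_L = 4021 Ω.
Below node A the resistance is R2 + (R3‖R_L) = 4171 Ω, so V_A = 20.0 × 4171/8071 = 10.34 V.
Then V_B = V_A × (R3‖R_L)/(R2 + R3‖R_L) = 10.34 × 4021/4171 = 9.96 V.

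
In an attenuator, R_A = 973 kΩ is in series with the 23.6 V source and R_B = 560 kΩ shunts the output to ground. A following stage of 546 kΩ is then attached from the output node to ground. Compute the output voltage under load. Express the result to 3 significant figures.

The load sits in parallel with R_B: R_B‖R_L = (560 × 546) / (560 + 546) = 276.5 kΩ.
V_out = 23.6 × 276.5 / (973 + 276.5) = 23.6 × 276.5/1249 = 5.22 V.
(Unloaded it would have been 8.62 V.)

V_out ≈ 5.22 V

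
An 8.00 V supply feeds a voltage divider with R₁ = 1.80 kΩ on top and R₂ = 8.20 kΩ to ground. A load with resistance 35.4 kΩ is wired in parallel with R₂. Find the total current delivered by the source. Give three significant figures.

I ≈ 0.946 mA

R₂‖R_L = 6.658 kΩ, so the source sees R₁ + R₂‖R_L = 8.458 kΩ.
I = 8.00 V / 8.458 kΩ = 0.946 mA.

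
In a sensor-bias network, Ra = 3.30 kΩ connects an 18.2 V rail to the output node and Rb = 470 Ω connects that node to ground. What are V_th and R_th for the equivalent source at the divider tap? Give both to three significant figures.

V_th is the open-circuit tap voltage: 18.2 × 470/(3300 + 470) = 2.27 V.
With the supply zeroed, Ra and Rb appear in parallel from the tap: R_th = Ra‖Rb = (3300 × 470)/3770 = 411 Ω.

V_th = 2.27 V, R_th = 411 Ω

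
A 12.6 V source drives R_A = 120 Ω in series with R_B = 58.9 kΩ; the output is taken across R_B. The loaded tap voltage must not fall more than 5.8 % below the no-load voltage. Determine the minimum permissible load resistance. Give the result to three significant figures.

Output resistance R_th = R_A‖R_B = (120 × 58900)/59020 = 119.8 Ω.
The fractional drop is R_th/(R_th + R_L); requiring this ≤ 0.0580 gives R_L ≥ R_th(1/0.0580 − 1) = 119.8 × 16.24 = 1.95 kΩ.

R_L(min) ≈ 1.95 kΩ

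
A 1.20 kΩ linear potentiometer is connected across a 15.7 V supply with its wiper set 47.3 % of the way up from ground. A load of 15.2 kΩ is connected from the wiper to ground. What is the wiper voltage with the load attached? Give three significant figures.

V ≈ 7.28 V

The wiper splits the pot into (1−α)R = 632.4 Ω above and αR = 567.6 Ω below.
Lower section ‖ load = 547.2 Ω.
V_wiper = 15.7 × 547.2/(632.4 + 547.2) = 7.28 V.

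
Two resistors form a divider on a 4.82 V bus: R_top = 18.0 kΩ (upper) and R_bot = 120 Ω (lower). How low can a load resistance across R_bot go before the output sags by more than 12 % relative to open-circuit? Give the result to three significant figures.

Output resistance R_th = R_top‖R_bot = (18000 × 120)/18120 = 119.2 Ω.
The fractional drop is R_th/(R_th + R_L); requiring this ≤ 0.120 gives R_L ≥ R_th(1/0.120 − 1) = 119.2 × 7.333 = 874 Ω.

R_L(min) ≈ 874 Ω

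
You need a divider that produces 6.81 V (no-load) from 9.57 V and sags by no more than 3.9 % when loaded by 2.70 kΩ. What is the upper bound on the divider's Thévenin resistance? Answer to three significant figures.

R_th ≤ 110 Ω

Loading drop = R_th/(R_th + R_L) ≤ 0.0390, so R_th ≤ R_L · ε/(1−ε) = 2.70 kΩ × 0.0390/0.9610 = 110 Ω.
(Any R1, R2 with R2/(R1+R2) = 0.712 and R1‖R2 ≤ 110 Ω will meet the spec.)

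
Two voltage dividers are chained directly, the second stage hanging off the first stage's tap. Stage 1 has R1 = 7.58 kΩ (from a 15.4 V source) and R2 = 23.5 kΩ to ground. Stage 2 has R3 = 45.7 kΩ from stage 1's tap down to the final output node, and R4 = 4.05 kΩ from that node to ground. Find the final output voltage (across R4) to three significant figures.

V_out ≈ 0.850 V

Stage 2 presents R3+R4 = 49.75 kΩ as a load on stage 1's tap.
Stage 1's lower leg becomes R2‖(R3+R4) = 15.96 kΩ, so V_mid = 15.4 × 15.96/23.54 = 10.44 V.
Stage 2 is itself unloaded: V_out = V_mid × R4/(R3+R4) = 10.44 × 4.05/49.75 = 0.850 V.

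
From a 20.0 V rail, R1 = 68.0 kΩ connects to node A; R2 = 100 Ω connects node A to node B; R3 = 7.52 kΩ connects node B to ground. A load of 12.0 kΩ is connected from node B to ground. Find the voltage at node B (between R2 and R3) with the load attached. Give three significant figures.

V ≈ 1.27 V

At node B, R3 is in parallel with the load: R3‖R_L = 4623 Ω.
Below node A the resistance is R2 + (R3‖R_L) = 4723 Ω, so V_A = 20.0 × 4723/72720 = 1.299 V.
Then V_B = V_A × (R3‖R_L)/(R2 + R3‖R_L) = 1.299 × 4623/4723 = 1.27 V.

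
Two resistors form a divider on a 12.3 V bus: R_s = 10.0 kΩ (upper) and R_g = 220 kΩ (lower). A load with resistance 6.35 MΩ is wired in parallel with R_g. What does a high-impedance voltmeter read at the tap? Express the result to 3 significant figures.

V_out ≈ 11.7 V

The load sits in parallel with R_g: R_g‖R_L = (220 × 6350) / (220 + 6350) = 212.6 kΩ.
V_out = 12.3 × 212.6 / (10.0 + 212.6) = 12.3 × 212.6/222.6 = 11.7 V.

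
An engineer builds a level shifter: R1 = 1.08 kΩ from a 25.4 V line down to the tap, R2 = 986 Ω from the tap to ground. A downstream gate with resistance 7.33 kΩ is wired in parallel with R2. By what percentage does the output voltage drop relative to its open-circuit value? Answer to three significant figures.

The divider's output (Thévenin) resistance is R1‖R2 = 515.4 Ω.
Fractional drop under load = R_th/(R_th + R_L) = 515.4 / (515.4 + 7330) = 0.06570.
So the output falls by 6.57 %.

6.57 %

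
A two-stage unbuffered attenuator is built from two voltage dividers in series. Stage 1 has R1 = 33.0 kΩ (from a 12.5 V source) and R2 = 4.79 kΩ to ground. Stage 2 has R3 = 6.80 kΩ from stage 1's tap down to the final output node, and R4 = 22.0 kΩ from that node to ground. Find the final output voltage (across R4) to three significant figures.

Stage 2 presents R3+R4 = 28.80 kΩ as a load on stage 1's tap.
Stage 1's lower leg becomes R2‖(R3+R4) = 4.107 kΩ, so V_mid = 12.5 × 4.107/37.11 = 1.383 V.
Stage 2 is itself unloaded: V_out = V_mid × R4/(R3+R4) = 1.383 × 22.0/28.80 = 1.06 V.

V_out ≈ 1.06 V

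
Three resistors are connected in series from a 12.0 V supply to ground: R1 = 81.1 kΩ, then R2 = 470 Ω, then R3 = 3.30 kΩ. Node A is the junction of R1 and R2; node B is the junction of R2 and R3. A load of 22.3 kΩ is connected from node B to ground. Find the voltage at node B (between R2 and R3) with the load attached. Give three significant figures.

At node B, R3 is in parallel with the load: R3‖R_L = 2875 Ω.
Below node A the resistance is R2 + (R3‖R_L) = 3345 Ω, so V_A = 12.0 × 3345/84440 = 0.4753 V.
Then V_B = V_A × (R3‖R_L)/(R2 + R3‖R_L) = 0.4753 × 2875/3345 = 0.408 V.

V ≈ 0.408 V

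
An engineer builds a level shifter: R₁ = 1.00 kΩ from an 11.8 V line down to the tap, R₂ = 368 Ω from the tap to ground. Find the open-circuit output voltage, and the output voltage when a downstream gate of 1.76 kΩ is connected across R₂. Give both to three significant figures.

Open-circuit: V = 11.8 × 368/(1000 + 368) = 3.17 V.
With the load, R₂ becomes R₂‖R_L = 304.4 Ω, so V = 11.8 × 304.4/1304 = 2.75 V.

Unloaded: 3.17 V; loaded: 2.75 V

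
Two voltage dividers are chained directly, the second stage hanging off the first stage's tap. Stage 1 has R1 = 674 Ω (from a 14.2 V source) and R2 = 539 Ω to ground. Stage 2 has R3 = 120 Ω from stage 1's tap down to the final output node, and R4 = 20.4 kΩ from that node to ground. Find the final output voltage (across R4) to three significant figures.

Stage 2 presents R3+R4 = 20520 Ω as a load on stage 1's tap.
Stage 1's lower leg becomes R2‖(R3+R4) = 525.2 Ω, so V_mid = 14.2 × 525.2/1199 = 6.219 V.
Stage 2 is itself unloaded: V_out = V_mid × R4/(R3+R4) = 6.219 × 20400/20520 = 6.18 V.

V_out ≈ 6.18 V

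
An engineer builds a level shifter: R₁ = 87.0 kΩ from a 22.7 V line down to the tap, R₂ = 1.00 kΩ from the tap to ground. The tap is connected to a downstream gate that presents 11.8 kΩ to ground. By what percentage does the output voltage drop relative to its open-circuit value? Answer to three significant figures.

7.73 %

The divider's output (Thévenin) resistance is R₁‖R₂ = 0.9886 kΩ.
Fractional drop under load = R_th/(R_th + R_L) = 0.9886 / (0.9886 + 11.8) = 0.07731.
So the output falls by 7.73 %.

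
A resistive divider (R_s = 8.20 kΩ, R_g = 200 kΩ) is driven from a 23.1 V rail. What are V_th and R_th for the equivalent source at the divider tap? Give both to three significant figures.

V_th is the open-circuit tap voltage: 23.1 × 200/(8.20 + 200) = 22.2 V.
With the supply zeroed, R_s and R_g appear in parallel from the tap: R_th = R_s‖R_g = (8.20 × 200)/208.2 = 7.88 kΩ.

V_th = 22.2 V, R_th = 7.88 kΩ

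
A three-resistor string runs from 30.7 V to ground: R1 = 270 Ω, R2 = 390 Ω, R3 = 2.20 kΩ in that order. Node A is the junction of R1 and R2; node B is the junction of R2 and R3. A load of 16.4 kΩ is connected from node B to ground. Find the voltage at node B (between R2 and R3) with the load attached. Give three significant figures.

At node B, R3 is in parallel with the load: R3‖R_L = 1940 Ω.
Below node A the resistance is R2 + (R3‖R_L) = 2330 Ω, so V_A = 30.7 × 2330/2600 = 27.51 V.
Then V_B = V_A × (R3‖R_L)/(R2 + R3‖R_L) = 27.51 × 1940/2330 = 22.9 V.

V ≈ 22.9 V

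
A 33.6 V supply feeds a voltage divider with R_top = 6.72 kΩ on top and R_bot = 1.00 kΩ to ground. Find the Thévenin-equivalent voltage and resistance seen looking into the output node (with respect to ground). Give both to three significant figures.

V_th = 4.35 V, R_th = 870 Ω

V_th is the open-circuit tap voltage: 33.6 × 1.00/(6.72 + 1.00) = 4.35 V.
With the supply zeroed, R_top and R_bot appear in parallel from the tap: R_th = R_top‖R_bot = (6.72 × 1.00)/7.720 = 870 Ω.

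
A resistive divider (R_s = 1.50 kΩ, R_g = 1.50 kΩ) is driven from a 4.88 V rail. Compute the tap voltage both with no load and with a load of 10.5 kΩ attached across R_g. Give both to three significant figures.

Unloaded: 2.44 V; loaded: 2.28 V

Open-circuit: V = 4.88 × 1.50/(1.50 + 1.50) = 2.44 V.
With the load, R_g becomes R_g‖R_L = 1.312 kΩ, so V = 4.88 × 1.312/2.812 = 2.28 V.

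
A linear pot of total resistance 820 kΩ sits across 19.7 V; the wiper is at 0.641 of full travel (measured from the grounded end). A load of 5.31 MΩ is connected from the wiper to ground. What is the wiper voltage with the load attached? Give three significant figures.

The wiper splits the pot into (1−α)R = 294.4 kΩ above and αR = 525.6 kΩ below.
Lower section ‖ load = 478.3 kΩ.
V_wiper = 19.7 × 478.3/(294.4 + 478.3) = 12.2 V.

V ≈ 12.2 V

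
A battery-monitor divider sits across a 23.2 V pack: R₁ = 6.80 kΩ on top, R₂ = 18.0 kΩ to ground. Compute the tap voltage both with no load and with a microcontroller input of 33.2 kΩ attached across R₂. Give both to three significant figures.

Open-circuit: V = 23.2 × 18.0/(6.80 + 18.0) = 16.8 V.
With the load, R₂ becomes R₂‖R_L = 11.67 kΩ, so V = 23.2 × 11.67/18.47 = 14.7 V.

Unloaded: 16.8 V; loaded: 14.7 V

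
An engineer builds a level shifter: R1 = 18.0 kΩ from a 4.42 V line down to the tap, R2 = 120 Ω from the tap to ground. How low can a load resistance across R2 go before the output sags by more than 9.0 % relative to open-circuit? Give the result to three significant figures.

Output resistance R_th = R1‖R2 = (18000 × 120)/18120 = 119.2 Ω.
The fractional drop is R_th/(R_th + R_L); requiring this ≤ 0.0900 gives R_L ≥ R_th(1/0.0900 − 1) = 119.2 × 10.11 = 1.21 kΩ.

R_L(min) ≈ 1.21 kΩ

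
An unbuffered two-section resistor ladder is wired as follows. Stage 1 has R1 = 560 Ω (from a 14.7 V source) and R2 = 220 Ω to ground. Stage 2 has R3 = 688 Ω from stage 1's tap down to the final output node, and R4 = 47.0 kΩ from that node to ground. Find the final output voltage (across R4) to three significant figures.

V_out ≈ 4.07 V

Stage 2 presents R3+R4 = 47690 Ω as a load on stage 1's tap.
Stage 1's lower leg becomes R2‖(R3+R4) = 219.0 Ω, so V_mid = 14.7 × 219.0/779.0 = 4.132 V.
Stage 2 is itself unloaded: V_out = V_mid × R4/(R3+R4) = 4.132 × 47000/47690 = 4.07 V.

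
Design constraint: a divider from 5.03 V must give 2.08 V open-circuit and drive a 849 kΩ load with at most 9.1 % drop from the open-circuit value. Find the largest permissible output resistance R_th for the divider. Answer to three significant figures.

R_th ≤ 85.0 kΩ

Loading drop = R_th/(R_th + R_L) ≤ 0.0910, so R_th ≤ R_L · ε/(1−ε) = 849 kΩ × 0.0910/0.9090 = 85.0 kΩ.
(Any R1, R2 with R2/(R1+R2) = 0.414 and R1‖R2 ≤ 85.0 kΩ will meet the spec.)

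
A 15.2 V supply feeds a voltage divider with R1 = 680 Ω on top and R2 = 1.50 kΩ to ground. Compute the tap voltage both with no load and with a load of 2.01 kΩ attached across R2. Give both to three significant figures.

Unloaded: 10.5 V; loaded: 8.48 V

Open-circuit: V = 15.2 × 1500/(680 + 1500) = 10.5 V.
With the load, R2 becomes R2‖R_L = 859.0 Ω, so V = 15.2 × 859.0/1539 = 8.48 V.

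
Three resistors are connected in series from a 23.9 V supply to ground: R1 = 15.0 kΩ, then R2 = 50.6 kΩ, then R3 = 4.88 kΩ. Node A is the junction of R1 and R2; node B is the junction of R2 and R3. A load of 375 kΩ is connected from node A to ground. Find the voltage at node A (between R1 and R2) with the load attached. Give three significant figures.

V ≈ 18.2 V

Below node A the series string R2+R3 = 55.48 kΩ sits in parallel with the 375 kΩ load: 48.33 kΩ.
V_A = 23.9 × 48.33/(15.0 + 48.33) = 18.2 V.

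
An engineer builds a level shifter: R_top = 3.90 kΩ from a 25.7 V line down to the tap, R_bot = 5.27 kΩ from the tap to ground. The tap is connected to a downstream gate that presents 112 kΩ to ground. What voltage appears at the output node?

V_out ≈ 14.5 V

The load sits in parallel with R_bot: R_bot‖R_L = (5.27 × 112) / (5.27 + 112) = 5.033 kΩ.
V_out = 25.7 × 5.033 / (3.90 + 5.033) = 25.7 × 5.033/8.933 = 14.5 V.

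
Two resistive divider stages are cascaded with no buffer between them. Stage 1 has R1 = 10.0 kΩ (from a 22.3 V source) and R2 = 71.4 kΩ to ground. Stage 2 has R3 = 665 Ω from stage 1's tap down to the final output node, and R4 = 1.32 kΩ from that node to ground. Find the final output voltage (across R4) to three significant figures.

V_out ≈ 2.40 V

Stage 2 presents R3+R4 = 1985 Ω as a load on stage 1's tap.
Stage 1's lower leg becomes R2‖(R3+R4) = 1931 Ω, so V_mid = 22.3 × 1931/11930 = 3.610 V.
Stage 2 is itself unloaded: V_out = V_mid × R4/(R3+R4) = 3.610 × 1320/1985 = 2.40 V.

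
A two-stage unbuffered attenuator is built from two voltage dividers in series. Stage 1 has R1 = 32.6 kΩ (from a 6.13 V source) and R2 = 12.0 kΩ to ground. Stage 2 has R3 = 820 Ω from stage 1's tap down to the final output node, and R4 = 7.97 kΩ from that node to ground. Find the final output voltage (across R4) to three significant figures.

V_out ≈ 0.749 V

Stage 2 presents R3+R4 = 8790 Ω as a load on stage 1's tap.
Stage 1's lower leg becomes R2‖(R3+R4) = 5074 Ω, so V_mid = 6.13 × 5074/37670 = 0.8255 V.
Stage 2 is itself unloaded: V_out = V_mid × R4/(R3+R4) = 0.8255 × 7970/8790 = 0.749 V.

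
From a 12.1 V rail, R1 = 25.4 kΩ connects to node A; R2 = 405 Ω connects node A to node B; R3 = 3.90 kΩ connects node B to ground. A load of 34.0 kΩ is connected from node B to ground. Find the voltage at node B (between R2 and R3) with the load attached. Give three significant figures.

At node B, R3 is in parallel with the load: R3‖R_L = 3499 Ω.
Below node A the resistance is R2 + (R3‖R_L) = 3904 Ω, so V_A = 12.1 × 3904/29300 = 1.612 V.
Then V_B = V_A × (R3‖R_L)/(R2 + R3‖R_L) = 1.612 × 3499/3904 = 1.44 V.

V ≈ 1.44 V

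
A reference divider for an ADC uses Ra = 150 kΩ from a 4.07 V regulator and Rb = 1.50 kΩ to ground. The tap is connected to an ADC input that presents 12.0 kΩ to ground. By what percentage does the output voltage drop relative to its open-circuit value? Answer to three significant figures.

11.0 %

Unloaded V = 4.07 × 1.50/151.5 = 0.040297 V.
Loaded: Rb‖R_L = 1.333 kΩ, giving V = 4.07 × 1.333/151.3 = 0.035859 V.
Drop = (0.040297 − 0.035859) / 0.040297 = 11.0 %.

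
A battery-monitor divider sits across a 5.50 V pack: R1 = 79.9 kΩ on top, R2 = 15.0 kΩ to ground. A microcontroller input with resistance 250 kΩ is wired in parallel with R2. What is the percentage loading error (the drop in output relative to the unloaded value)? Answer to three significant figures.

The divider's output (Thévenin) resistance is R1‖R2 = 12.63 kΩ.
Fractional drop under load = R_th/(R_th + R_L) = 12.63 / (12.63 + 250) = 0.04809.
So the output falls by 4.81 %.

4.81 %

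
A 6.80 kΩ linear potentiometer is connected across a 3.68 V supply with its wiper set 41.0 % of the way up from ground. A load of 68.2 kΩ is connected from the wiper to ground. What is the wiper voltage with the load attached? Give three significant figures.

The wiper splits the pot into (1−α)R = 4.012 kΩ above and αR = 2.788 kΩ below.
Lower section ‖ load = 2.679 kΩ.
V_wiper = 3.68 × 2.679/(4.012 + 2.679) = 1.47 V.

V ≈ 1.47 V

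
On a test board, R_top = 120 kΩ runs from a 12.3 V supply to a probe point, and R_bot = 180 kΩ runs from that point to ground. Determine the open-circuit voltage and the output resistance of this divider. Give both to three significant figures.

V_th = 7.38 V, R_th = 72.0 kΩ

V_th is the open-circuit tap voltage: 12.3 × 180/(120 + 180) = 7.38 V.
With the supply zeroed, R_top and R_bot appear in parallel from the tap: R_th = R_top‖R_bot = (120 × 180)/300.0 = 72.0 kΩ.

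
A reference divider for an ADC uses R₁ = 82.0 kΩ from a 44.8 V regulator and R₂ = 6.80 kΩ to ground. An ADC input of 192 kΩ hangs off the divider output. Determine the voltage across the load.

V_out ≈ 3.32 V

The load sits in parallel with R₂: R₂‖R_L = (6.80 × 192) / (6.80 + 192) = 6.567 kΩ.
V_out = 44.8 × 6.567 / (82.0 + 6.567) = 44.8 × 6.567/88.57 = 3.32 V.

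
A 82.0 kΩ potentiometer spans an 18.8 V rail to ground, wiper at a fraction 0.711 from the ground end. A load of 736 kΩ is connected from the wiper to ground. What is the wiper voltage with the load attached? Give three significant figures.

V ≈ 13.1 V

The wiper splits the pot into (1−α)R = 23.70 kΩ above and αR = 58.30 kΩ below.
Lower section ‖ load = 54.02 kΩ.
V_wiper = 18.8 × 54.02/(23.70 + 54.02) = 13.1 V.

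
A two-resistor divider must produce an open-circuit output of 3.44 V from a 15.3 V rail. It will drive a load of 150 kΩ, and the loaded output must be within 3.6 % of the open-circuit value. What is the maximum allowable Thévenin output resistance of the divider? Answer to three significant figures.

Loading drop = R_th/(R_th + R_L) ≤ 0.0360, so R_th ≤ R_L · ε/(1−ε) = 150 kΩ × 0.0360/0.9640 = 5.60 kΩ.

R_th ≤ 5.60 kΩ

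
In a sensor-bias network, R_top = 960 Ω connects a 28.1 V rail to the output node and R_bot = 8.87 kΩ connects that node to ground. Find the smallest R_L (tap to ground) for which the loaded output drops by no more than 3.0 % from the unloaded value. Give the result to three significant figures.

R_L(min) ≈ 28.0 kΩ

Output resistance R_th = R_top‖R_bot = (960 × 8870)/9830 = 866.2 Ω.
The fractional drop is R_th/(R_th + R_L); requiring this ≤ 0.0300 gives R_L ≥ R_th(1/0.0300 − 1) = 866.2 × 32.33 = 28.0 kΩ.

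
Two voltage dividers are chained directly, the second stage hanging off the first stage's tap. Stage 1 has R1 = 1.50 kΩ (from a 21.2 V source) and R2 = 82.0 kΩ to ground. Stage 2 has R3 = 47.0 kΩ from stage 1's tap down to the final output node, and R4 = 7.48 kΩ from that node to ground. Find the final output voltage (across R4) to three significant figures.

V_out ≈ 2.78 V

Stage 2 presents R3+R4 = 54.48 kΩ as a load on stage 1's tap.
Stage 1's lower leg becomes R2‖(R3+R4) = 32.73 kΩ, so V_mid = 21.2 × 32.73/34.23 = 20.27 V.
Stage 2 is itself unloaded: V_out = V_mid × R4/(R3+R4) = 20.27 × 7.48/54.48 = 2.78 V.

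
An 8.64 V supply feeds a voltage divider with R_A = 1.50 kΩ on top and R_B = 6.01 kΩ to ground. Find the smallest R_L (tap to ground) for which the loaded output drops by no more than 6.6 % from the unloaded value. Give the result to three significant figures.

R_L(min) ≈ 17.0 kΩ

Output resistance R_th = R_A‖R_B = (1.50 × 6.01)/7.510 = 1.200 kΩ.
The fractional drop is R_th/(R_th + R_L); requiring this ≤ 0.0660 gives R_L ≥ R_th(1/0.0660 − 1) = 1.200 × 14.15 = 17.0 kΩ.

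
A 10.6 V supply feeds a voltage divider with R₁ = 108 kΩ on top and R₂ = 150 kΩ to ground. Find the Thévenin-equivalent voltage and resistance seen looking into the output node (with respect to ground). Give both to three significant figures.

V_th is the open-circuit tap voltage: 10.6 × 150/(108 + 150) = 6.16 V.
With the supply zeroed, R₁ and R₂ appear in parallel from the tap: R_th = R₁‖R₂ = (108 × 150)/258.0 = 62.8 kΩ.

V_th = 6.16 V, R_th = 62.8 kΩ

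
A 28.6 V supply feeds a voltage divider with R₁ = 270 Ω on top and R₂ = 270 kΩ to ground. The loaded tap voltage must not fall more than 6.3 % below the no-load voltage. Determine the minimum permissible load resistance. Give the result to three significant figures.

Output resistance R_th = R₁‖R₂ = (270 × 270000)/270300 = 269.7 Ω.
The fractional drop is R_th/(R_th + R_L); requiring this ≤ 0.0630 gives R_L ≥ R_th(1/0.0630 − 1) = 269.7 × 14.87 = 4.01 kΩ.

R_L(min) ≈ 4.01 kΩ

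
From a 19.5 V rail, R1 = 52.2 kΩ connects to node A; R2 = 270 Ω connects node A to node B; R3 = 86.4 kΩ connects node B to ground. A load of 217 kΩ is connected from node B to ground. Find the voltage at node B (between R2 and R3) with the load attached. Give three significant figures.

At node B, R3 is in parallel with the load: R3‖R_L = 61800 Ω.
Below node A the resistance is R2 + (R3‖R_L) = 62070 Ω, so V_A = 19.5 × 62070/114300 = 10.59 V.
Then V_B = V_A × (R3‖R_L)/(R2 + R3‖R_L) = 10.59 × 61800/62070 = 10.5 V.

V ≈ 10.5 V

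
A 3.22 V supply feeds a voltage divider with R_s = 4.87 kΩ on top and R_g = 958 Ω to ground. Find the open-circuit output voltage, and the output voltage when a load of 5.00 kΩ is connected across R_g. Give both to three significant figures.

Open-circuit: V = 3.22 × 958/(4870 + 958) = 0.529 V.
With the load, R_g becomes R_g‖R_L = 804.0 Ω, so V = 3.22 × 804.0/5674 = 0.456 V.

Unloaded: 0.529 V; loaded: 0.456 V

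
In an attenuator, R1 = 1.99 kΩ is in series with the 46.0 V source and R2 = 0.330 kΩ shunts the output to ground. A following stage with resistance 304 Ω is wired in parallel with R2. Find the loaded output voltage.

The load sits in parallel with R2: R2‖R_L = (330 × 304) / (330 + 304) = 158.2 Ω.
V_out = 46.0 × 158.2 / (1990 + 158.2) = 46.0 × 158.2/2148 = 3.39 V.

V_out ≈ 3.39 V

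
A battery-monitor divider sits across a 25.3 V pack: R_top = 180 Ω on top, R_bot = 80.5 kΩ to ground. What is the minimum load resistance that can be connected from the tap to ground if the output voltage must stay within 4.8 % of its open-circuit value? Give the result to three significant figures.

R_L(min) ≈ 3.56 kΩ

Output resistance R_th = R_top‖R_bot = (180 × 80500)/80680 = 179.6 Ω.
The fractional drop is R_th/(R_th + R_L); requiring this ≤ 0.0480 gives R_L ≥ R_th(1/0.0480 − 1) = 179.6 × 19.83 = 3.56 kΩ.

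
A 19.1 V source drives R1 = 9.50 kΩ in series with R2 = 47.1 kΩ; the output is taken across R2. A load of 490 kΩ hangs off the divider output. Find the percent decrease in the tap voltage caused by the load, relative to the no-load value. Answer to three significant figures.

The divider's output (Thévenin) resistance is R1‖R2 = 7.905 kΩ.
Fractional drop under load = R_th/(R_th + R_L) = 7.905 / (7.905 + 490) = 0.01588.
So the output falls by 1.59 %.

1.59 %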